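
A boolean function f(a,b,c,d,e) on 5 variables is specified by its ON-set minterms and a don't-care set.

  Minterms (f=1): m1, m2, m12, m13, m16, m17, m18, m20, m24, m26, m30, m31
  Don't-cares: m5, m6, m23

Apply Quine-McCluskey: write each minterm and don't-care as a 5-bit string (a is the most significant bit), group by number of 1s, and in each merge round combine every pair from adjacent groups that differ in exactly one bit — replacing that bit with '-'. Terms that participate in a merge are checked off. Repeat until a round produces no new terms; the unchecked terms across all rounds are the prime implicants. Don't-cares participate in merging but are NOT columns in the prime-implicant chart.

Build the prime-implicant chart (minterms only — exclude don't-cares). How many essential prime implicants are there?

3

Round 0: 00001✓ 00010✓ 00101✓ 00110✓ 01100✓ 01101✓ 10000✓ 10001✓ 10010✓ 10100✓ 10111✓ 11000✓ 11010✓ 11110✓ 11111✓
Round 1: -0001 -0010 0-101 00-01 00-10 0110- 1-000✓ 1-010✓ 1-111 10-00 100-0✓ 1000- 11-10 110-0✓ 1111-
Round 2: 1-0-0
PIs = {-0001, -0010, 0-101, 00-01, 00-10, 0110-, 1-0-0, 1-111, 10-00, 1000-, 11-10, 1111-}
Coverage chart:
  m1: -0001,00-01
  m2: -0010,00-10
  m12: 0110- ←essential
  m13: 0-101,0110-
  m16: 1-0-0,10-00,1000-
  m17: -0001,1000-
  m18: -0010,1-0-0
  m20: 10-00 ←essential
  m24: 1-0-0 ←essential
  m26: 1-0-0,11-10
  m30: 11-10,1111-
  m31: 1-111,1111-
Essential: 0110-, 1-0-0, 10-00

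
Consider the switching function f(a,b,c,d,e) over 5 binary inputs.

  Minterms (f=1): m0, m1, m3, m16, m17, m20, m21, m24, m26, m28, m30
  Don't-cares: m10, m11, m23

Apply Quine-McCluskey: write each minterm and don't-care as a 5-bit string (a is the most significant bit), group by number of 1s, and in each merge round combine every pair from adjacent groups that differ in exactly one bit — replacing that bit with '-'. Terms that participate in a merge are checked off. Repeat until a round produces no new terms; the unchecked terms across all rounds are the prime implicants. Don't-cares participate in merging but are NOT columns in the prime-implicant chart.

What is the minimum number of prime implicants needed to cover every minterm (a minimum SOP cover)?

[col 0] 00000*, 00001*, 00011*, 01010*, 01011*, 10000*, 10001*, 10100*, 10101*, 10111*, 11000*, 11010*, 11100*, 11110*
[col 1] -0000*, -0001*, -1010, 0-011, 000-1, 0000-*, 0101-, 1-000*, 1-100*, 10-00*, 10-01*, 1000-*, 101-1, 1010-*, 11-00*, 11-10*, 110-0*, 111-0*
[col 2] -000-, 1--00, 10-0-, 11--0
Prime implicants: -000-, -1010, 0-011, 000-1, 0101-, 1--00, 10-0-, 101-1, 11--0
PI chart (minterm → PIs covering it):
  0 | -000-  (sole → essential)
  1 | -000-,000-1
  3 | 0-011,000-1
  16 | -000-,1--00,10-0-
  17 | -000-,10-0-
  20 | 1--00,10-0-
  21 | 10-0-,101-1
  24 | 1--00,11--0
  26 | -1010,11--0
  28 | 1--00,11--0
  30 | 11--0  (sole → essential)
Essential prime implicants: -000-, 11--0
Petrick residual → 0-011, 10-0-
Minimum SOP uses 4 PIs: b'c'd' + a'c'de + ab'd' + abe'

4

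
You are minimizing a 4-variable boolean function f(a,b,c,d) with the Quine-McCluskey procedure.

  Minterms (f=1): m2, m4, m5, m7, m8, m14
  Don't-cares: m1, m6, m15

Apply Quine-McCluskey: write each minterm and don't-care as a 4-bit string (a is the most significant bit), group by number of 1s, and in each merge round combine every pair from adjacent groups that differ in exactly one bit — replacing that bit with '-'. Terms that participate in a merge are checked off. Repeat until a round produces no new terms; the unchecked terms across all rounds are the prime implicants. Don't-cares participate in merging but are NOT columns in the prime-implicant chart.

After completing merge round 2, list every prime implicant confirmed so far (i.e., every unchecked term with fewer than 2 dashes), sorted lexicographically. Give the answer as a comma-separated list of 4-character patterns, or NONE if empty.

size-2^0 implicants → 0001(✓)  0010(✓)  0100(✓)  0101(✓)  0110(✓)  0111(✓)  1000  1110(✓)  1111(✓)
size-2^1 implicants → -110(✓)  -111(✓)  0-01  0-10  01-0(✓)  01-1(✓)  010-(✓)  011-(✓)  111-(✓)
size-2^2 implicants → -11-  01--
Unchecked terms (primes): -11-, 0-01, 0-10, 01--, 1000

0-01, 0-10, 1000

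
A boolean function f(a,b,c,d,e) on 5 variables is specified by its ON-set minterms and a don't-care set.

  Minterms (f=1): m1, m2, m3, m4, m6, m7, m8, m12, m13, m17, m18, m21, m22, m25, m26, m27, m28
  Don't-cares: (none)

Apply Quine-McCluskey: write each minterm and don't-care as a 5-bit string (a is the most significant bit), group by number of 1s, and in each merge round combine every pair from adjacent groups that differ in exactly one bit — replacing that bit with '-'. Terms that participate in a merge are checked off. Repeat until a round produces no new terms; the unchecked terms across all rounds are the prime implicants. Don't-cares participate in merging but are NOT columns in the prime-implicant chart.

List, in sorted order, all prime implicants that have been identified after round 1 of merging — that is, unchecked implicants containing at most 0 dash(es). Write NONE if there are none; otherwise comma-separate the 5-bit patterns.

[col 0] 00001*, 00010*, 00011*, 00100*, 00110*, 00111*, 01000*, 01100*, 01101*, 10001*, 10010*, 10101*, 10110*, 11001*, 11010*, 11011*, 11100*
[col 1] -0001, -0010*, -0110*, -1100, 0-100, 00-10*, 00-11*, 000-1, 0001-*, 001-0, 0011-*, 01-00, 0110-, 1-001, 1-010, 10-01, 10-10*, 110-1, 1101-
[col 2] -0-10, 00-1-
Prime implicants: -0-10, -0001, -1100, 0-100, 00-1-, 000-1, 001-0, 01-00, 0110-, 1-001, 1-010, 10-01, 110-1, 1101-

NONE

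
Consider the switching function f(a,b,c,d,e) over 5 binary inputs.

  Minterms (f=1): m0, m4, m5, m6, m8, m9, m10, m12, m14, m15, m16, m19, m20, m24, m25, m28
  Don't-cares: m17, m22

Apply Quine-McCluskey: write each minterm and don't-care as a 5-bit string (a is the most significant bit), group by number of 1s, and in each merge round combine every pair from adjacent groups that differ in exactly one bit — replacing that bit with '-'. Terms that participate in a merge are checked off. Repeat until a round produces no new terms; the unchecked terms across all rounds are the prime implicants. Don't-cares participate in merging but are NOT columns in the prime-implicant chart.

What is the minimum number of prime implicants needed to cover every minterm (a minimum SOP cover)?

7

Round 0: 00000✓ 00100✓ 00101✓ 00110✓ 01000✓ 01001✓ 01010✓ 01100✓ 01110✓ 01111✓ 10000✓ 10001✓ 10011✓ 10100✓ 10110✓ 11000✓ 11001✓ 11100✓
Round 1: -0000✓ -0100✓ -0110✓ -1000✓ -1001✓ -1100✓ 0-000✓ 0-100✓ 0-110✓ 00-00✓ 001-0✓ 0010- 01-00✓ 01-10✓ 010-0✓ 0100-✓ 011-0✓ 0111- 1-000✓ 1-001✓ 1-100✓ 10-00✓ 100-1 1000-✓ 101-0✓ 11-00✓ 1100-✓
Round 2: --000✓ --100✓ -0-00✓ -01-0 -1-00✓ -100- 0--00✓ 0-1-0 01--0 1--00✓ 1-00-
Round 3: ---00
PIs = {---00, -01-0, -100-, 0-1-0, 0010-, 01--0, 0111-, 1-00-, 100-1}
Coverage chart:
  m0: ---00 ←essential
  m4: ---00,-01-0,0-1-0,0010-
  m5: 0010- ←essential
  m6: -01-0,0-1-0
  m8: ---00,-100-,01--0
  m9: -100- ←essential
  m10: 01--0 ←essential
  m12: ---00,0-1-0,01--0
  m14: 0-1-0,01--0,0111-
  m15: 0111- ←essential
  m16: ---00,1-00-
  m19: 100-1 ←essential
  m20: ---00,-01-0
  m24: ---00,-100-,1-00-
  m25: -100-,1-00-
  m28: ---00 ←essential
Essential: ---00, -100-, 0010-, 01--0, 0111-, 100-1
Petrick residual → -01-0
Min cover (7 terms): d'e' + b'ce' + bc'd' + a'b'cd' + a'be' + a'bcd + ab'c'e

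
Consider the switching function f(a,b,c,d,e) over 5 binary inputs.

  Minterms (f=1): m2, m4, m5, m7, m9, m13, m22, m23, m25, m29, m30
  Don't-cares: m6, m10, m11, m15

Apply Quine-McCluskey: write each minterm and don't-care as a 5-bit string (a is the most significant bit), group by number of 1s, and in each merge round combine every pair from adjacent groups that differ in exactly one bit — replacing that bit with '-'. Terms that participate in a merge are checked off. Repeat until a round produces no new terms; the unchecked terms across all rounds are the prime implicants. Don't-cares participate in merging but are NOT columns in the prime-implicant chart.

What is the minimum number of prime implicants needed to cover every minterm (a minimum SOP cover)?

5

Round 0: 00010✓ 00100✓ 00101✓ 00110✓ 00111✓ 01001✓ 01010✓ 01011✓ 01101✓ 01111✓ 10110✓ 10111✓ 11001✓ 11101✓ 11110✓
Round 1: -0110✓ -0111✓ -1001✓ -1101✓ 0-010 0-101✓ 0-111✓ 00-10 001-0✓ 001-1✓ 0010-✓ 0011-✓ 01-01✓ 01-11✓ 010-1✓ 0101- 011-1✓ 1-110 1011-✓ 11-01✓
Round 2: -011- -1-01 0-1-1 001-- 01--1
PIs = {-011-, -1-01, 0-010, 0-1-1, 00-10, 001--, 01--1, 0101-, 1-110}
Coverage chart:
  m2: 0-010,00-10
  m4: 001-- ←essential
  m5: 0-1-1,001--
  m7: -011-,0-1-1,001--
  m9: -1-01,01--1
  m13: -1-01,0-1-1,01--1
  m22: -011-,1-110
  m23: -011- ←essential
  m25: -1-01 ←essential
  m29: -1-01 ←essential
  m30: 1-110 ←essential
Essential: -011-, -1-01, 001--, 1-110
Petrick residual → 0-010
Min cover (5 terms): b'cd + bd'e + a'c'de' + a'b'c + acde'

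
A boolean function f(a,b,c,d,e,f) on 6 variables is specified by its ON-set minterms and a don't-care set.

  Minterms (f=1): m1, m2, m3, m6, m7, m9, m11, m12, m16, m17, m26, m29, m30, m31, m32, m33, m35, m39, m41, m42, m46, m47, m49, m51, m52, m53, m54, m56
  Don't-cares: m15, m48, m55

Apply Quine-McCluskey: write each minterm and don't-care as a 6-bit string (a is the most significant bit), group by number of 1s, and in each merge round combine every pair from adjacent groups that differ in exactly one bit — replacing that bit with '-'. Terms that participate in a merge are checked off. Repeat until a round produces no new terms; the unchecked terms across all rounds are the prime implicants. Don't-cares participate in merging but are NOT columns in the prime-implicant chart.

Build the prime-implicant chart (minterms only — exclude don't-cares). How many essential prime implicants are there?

10

Round 0: 000001✓ 000010✓ 000011✓ 000110✓ 000111✓ 001001✓ 001011✓ 001100 001111✓ 010000✓ 010001✓ 011010✓ 011101✓ 011110✓ 011111✓ 100000✓ 100001✓ 100011✓ 100111✓ 101001✓ 101010✓ 101110✓ 101111✓ 110000✓ 110001✓ 110011✓ 110100✓ 110101✓ 110110✓ 110111✓ 111000✓
Round 1: -00001✓ -00011✓ -00111✓ -01001✓ -01111✓ -10000✓ -10001✓ 0-0001✓ 0-1111 00-001✓ 00-011✓ 00-111✓ 000-10✓ 000-11✓ 0000-1✓ 00001-✓ 00011-✓ 001-11✓ 0010-1✓ 01000-✓ 011-10 0111-1 01111- 1-0000✓ 1-0001✓ 1-0011✓ 1-0111✓ 10-001✓ 10-111✓ 100-11✓ 1000-1✓ 10000-✓ 101-10 10111- 11-000 110-00✓ 110-01✓ 110-11✓ 1100-1✓ 11000-✓ 1101-0✓ 1101-1✓ 11010-✓ 11011-✓
Round 2: --0001 -0-001 -0-111 -00-11 -000-1 -1000- 00--11 00-0-1 000-1- 1-0-11 1-00-1 1-000- 110--1 110-0- 1101--
PIs = {--0001, -0-001, -0-111, -00-11, -000-1, -1000-, 0-1111, 00--11, 00-0-1, 000-1-, 001100, 011-10, 0111-1, 01111-, 1-0-11, 1-00-1, 1-000-, 101-10, 10111-, 11-000, 110--1, 110-0-, 1101--}
Coverage chart:
  m1: --0001,-0-001,-000-1,00-0-1
  m2: 000-1- ←essential
  m3: -00-11,-000-1,00--11,00-0-1,000-1-
  m6: 000-1- ←essential
  m7: -0-111,-00-11,00--11,000-1-
  m9: -0-001,00-0-1
  m11: 00--11,00-0-1
  m12: 001100 ←essential
  m16: -1000- ←essential
  m17: --0001,-1000-
  m26: 011-10 ←essential
  m29: 0111-1 ←essential
  m30: 011-10,01111-
  m31: 0-1111,0111-1,01111-
  m32: 1-000- ←essential
  m33: --0001,-0-001,-000-1,1-00-1,1-000-
  m35: -00-11,-000-1,1-0-11,1-00-1
  m39: -0-111,-00-11,1-0-11
  m41: -0-001 ←essential
  m42: 101-10 ←essential
  m46: 101-10,10111-
  m47: -0-111,10111-
  m49: --0001,-1000-,1-00-1,1-000-,110--1,110-0-
  m51: 1-0-11,1-00-1,110--1
  m52: 110-0-,1101--
  m53: 110--1,110-0-,1101--
  m54: 1101-- ←essential
  m56: 11-000 ←essential
Essential: -0-001, -1000-, 000-1-, 001100, 011-10, 0111-1, 1-000-, 101-10, 11-000, 1101--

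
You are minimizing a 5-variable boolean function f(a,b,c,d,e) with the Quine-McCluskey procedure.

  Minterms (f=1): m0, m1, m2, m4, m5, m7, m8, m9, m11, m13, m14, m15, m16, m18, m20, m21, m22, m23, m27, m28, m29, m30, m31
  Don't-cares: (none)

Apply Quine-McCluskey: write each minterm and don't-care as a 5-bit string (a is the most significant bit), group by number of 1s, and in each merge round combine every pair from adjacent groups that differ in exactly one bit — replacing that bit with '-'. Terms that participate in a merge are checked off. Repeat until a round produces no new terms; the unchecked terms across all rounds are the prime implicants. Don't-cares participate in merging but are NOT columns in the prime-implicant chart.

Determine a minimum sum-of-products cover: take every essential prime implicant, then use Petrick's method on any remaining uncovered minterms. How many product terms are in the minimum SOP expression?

size-2^0 implicants → 00000(✓)  00001(✓)  00010(✓)  00100(✓)  00101(✓)  00111(✓)  01000(✓)  01001(✓)  01011(✓)  01101(✓)  01110(✓)  01111(✓)  10000(✓)  10010(✓)  10100(✓)  10101(✓)  10110(✓)  10111(✓)  11011(✓)  11100(✓)  11101(✓)  11110(✓)  11111(✓)
size-2^1 implicants → -0000(✓)  -0010(✓)  -0100(✓)  -0101(✓)  -0111(✓)  -1011(✓)  -1101(✓)  -1110(✓)  -1111(✓)  0-000(✓)  0-001(✓)  0-101(✓)  0-111(✓)  00-00(✓)  00-01(✓)  000-0(✓)  0000-(✓)  001-1(✓)  0010-(✓)  01-01(✓)  01-11(✓)  010-1(✓)  0100-(✓)  011-1(✓)  0111-(✓)  1-100(✓)  1-101(✓)  1-110(✓)  1-111(✓)  10-00(✓)  10-10(✓)  100-0(✓)  101-0(✓)  101-1(✓)  1010-(✓)  1011-(✓)  11-11(✓)  111-0(✓)  111-1(✓)  1110-(✓)  1111-(✓)
size-2^2 implicants → --101(✓)  --111(✓)  -0-00  -00-0  -01-1(✓)  -010-  -1-11  -11-1(✓)  -111-  0--01  0-00-  0-1-1(✓)  00-0-  01--1  1-1-0(✓)  1-1-1(✓)  1-10-(✓)  1-11-(✓)  10--0  101--(✓)  111--(✓)
size-2^3 implicants → --1-1  1-1--
Unchecked terms (primes): --1-1, -0-00, -00-0, -010-, -1-11, -111-, 0--01, 0-00-, 00-0-, 01--1, 1-1--, 10--0
Minterm coverage:
  m0 ⊆ -0-00,-00-0,0-00-,00-0-
  m1 ⊆ 0--01,0-00-,00-0-
  m2 ⊆ -00-0 [E]
  m4 ⊆ -0-00,-010-,00-0-
  m5 ⊆ --1-1,-010-,0--01,00-0-
  m7 ⊆ --1-1 [E]
  m8 ⊆ 0-00- [E]
  m9 ⊆ 0--01,0-00-,01--1
  m11 ⊆ -1-11,01--1
  m13 ⊆ --1-1,0--01,01--1
  m14 ⊆ -111- [E]
  m15 ⊆ --1-1,-1-11,-111-,01--1
  m16 ⊆ -0-00,-00-0,10--0
  m18 ⊆ -00-0,10--0
  m20 ⊆ -0-00,-010-,1-1--,10--0
  m21 ⊆ --1-1,-010-,1-1--
  m22 ⊆ 1-1--,10--0
  m23 ⊆ --1-1,1-1--
  m27 ⊆ -1-11 [E]
  m28 ⊆ 1-1-- [E]
  m29 ⊆ --1-1,1-1--
  m30 ⊆ -111-,1-1--
  m31 ⊆ --1-1,-1-11,-111-,1-1--
E = {--1-1, -00-0, -1-11, -111-, 0-00-, 1-1--}
Petrick residual → -0-00
Cover = ce + b'd'e' + b'c'e' + bde + bcd + a'c'd' + ac  |cover|=7

7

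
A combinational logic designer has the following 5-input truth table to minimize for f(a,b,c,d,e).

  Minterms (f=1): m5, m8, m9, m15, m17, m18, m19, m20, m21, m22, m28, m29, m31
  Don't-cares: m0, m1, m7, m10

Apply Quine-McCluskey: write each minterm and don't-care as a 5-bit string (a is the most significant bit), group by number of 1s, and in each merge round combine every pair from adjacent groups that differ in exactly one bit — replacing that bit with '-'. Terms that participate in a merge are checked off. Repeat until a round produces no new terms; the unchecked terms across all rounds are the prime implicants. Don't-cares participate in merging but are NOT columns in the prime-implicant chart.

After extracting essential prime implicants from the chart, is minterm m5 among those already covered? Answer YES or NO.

NO

size-2^0 implicants → 00000(✓)  00001(✓)  00101(✓)  00111(✓)  01000(✓)  01001(✓)  01010(✓)  01111(✓)  10001(✓)  10010(✓)  10011(✓)  10100(✓)  10101(✓)  10110(✓)  11100(✓)  11101(✓)  11111(✓)
size-2^1 implicants → -0001(✓)  -0101(✓)  -1111  0-000(✓)  0-001(✓)  0-111  00-01(✓)  0000-(✓)  001-1  010-0  0100-(✓)  1-100(✓)  1-101(✓)  10-01(✓)  10-10  100-1  1001-  101-0  1010-(✓)  111-1  1110-(✓)
size-2^2 implicants → -0-01  0-00-  1-10-
Unchecked terms (primes): -0-01, -1111, 0-00-, 0-111, 001-1, 010-0, 1-10-, 10-10, 100-1, 1001-, 101-0, 111-1
Minterm coverage:
  m5 ⊆ -0-01,001-1
  m8 ⊆ 0-00-,010-0
  m9 ⊆ 0-00- [E]
  m15 ⊆ -1111,0-111
  m17 ⊆ -0-01,100-1
  m18 ⊆ 10-10,1001-
  m19 ⊆ 100-1,1001-
  m20 ⊆ 1-10-,101-0
  m21 ⊆ -0-01,1-10-
  m22 ⊆ 10-10,101-0
  m28 ⊆ 1-10- [E]
  m29 ⊆ 1-10-,111-1
  m31 ⊆ -1111,111-1
E = {0-00-, 1-10-}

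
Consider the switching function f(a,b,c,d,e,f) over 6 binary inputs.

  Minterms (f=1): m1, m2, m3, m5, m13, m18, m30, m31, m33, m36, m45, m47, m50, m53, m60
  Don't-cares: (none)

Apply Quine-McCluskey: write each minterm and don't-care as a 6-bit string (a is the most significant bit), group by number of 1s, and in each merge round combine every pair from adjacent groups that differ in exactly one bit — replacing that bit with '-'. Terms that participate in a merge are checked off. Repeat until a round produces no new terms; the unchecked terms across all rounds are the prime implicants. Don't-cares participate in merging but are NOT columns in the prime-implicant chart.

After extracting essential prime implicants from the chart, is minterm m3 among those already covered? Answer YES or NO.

NO

[col 0] 000001*, 000010*, 000011*, 000101*, 001101*, 010010*, 011110*, 011111*, 100001*, 100100, 101101*, 101111*, 110010*, 110101, 111100
[col 1] -00001, -01101, -10010, 0-0010, 00-101, 000-01, 0000-1, 00001-, 01111-, 1011-1
Prime implicants: -00001, -01101, -10010, 0-0010, 00-101, 000-01, 0000-1, 00001-, 01111-, 100100, 1011-1, 110101, 111100
PI chart (minterm → PIs covering it):
  1 | -00001,000-01,0000-1
  2 | 0-0010,00001-
  3 | 0000-1,00001-
  5 | 00-101,000-01
  13 | -01101,00-101
  18 | -10010,0-0010
  30 | 01111-  (sole → essential)
  31 | 01111-  (sole → essential)
  33 | -00001  (sole → essential)
  36 | 100100  (sole → essential)
  45 | -01101,1011-1
  47 | 1011-1  (sole → essential)
  50 | -10010  (sole → essential)
  53 | 110101  (sole → essential)
  60 | 111100  (sole → essential)
Essential prime implicants: -00001, -10010, 01111-, 100100, 1011-1, 110101, 111100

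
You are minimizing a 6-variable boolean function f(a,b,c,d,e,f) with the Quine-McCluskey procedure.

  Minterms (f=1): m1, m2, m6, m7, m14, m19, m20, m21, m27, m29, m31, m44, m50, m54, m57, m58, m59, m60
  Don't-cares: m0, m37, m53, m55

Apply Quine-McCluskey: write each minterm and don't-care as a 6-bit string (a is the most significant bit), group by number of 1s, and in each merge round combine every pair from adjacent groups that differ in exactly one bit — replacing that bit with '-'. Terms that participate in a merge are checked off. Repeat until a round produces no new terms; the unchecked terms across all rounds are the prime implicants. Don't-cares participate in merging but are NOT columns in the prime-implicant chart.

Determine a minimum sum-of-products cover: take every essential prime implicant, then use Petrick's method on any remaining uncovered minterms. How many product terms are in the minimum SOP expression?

Round 0: 000000✓ 000001✓ 000010✓ 000110✓ 000111✓ 001110✓ 010011✓ 010100✓ 010101✓ 011011✓ 011101✓ 011111✓ 100101✓ 101100✓ 110010✓ 110101✓ 110110✓ 110111✓ 111001✓ 111010✓ 111011✓ 111100✓
Round 1: -10101 -11011 00-110 000-10 0000-0 00000- 00011- 01-011 01-101 01010- 011-11 0111-1 1-0101 1-1100 11-010 110-10 1101-1 11011- 1110-1 11101-
PIs = {-10101, -11011, 00-110, 000-10, 0000-0, 00000-, 00011-, 01-011, 01-101, 01010-, 011-11, 0111-1, 1-0101, 1-1100, 11-010, 110-10, 1101-1, 11011-, 1110-1, 11101-}
Coverage chart:
  m1: 00000- ←essential
  m2: 000-10,0000-0
  m6: 00-110,000-10,00011-
  m7: 00011- ←essential
  m14: 00-110 ←essential
  m19: 01-011 ←essential
  m20: 01010- ←essential
  m21: -10101,01-101,01010-
  m27: -11011,01-011,011-11
  m29: 01-101,0111-1
  m31: 011-11,0111-1
  m44: 1-1100 ←essential
  m50: 11-010,110-10
  m54: 110-10,11011-
  m57: 1110-1 ←essential
  m58: 11-010,11101-
  m59: -11011,1110-1,11101-
  m60: 1-1100 ←essential
Essential: 00-110, 00000-, 00011-, 01-011, 01010-, 1-1100, 1110-1
Petrick residual → 000-10, 0111-1, 11-010, 110-10
Min cover (11 terms): a'b'def' + a'b'c'ef' + a'b'c'd'e' + a'b'c'de + a'bd'ef + a'bc'de' + a'bcdf + acde'f' + abd'ef' + abc'ef' + abcd'f

11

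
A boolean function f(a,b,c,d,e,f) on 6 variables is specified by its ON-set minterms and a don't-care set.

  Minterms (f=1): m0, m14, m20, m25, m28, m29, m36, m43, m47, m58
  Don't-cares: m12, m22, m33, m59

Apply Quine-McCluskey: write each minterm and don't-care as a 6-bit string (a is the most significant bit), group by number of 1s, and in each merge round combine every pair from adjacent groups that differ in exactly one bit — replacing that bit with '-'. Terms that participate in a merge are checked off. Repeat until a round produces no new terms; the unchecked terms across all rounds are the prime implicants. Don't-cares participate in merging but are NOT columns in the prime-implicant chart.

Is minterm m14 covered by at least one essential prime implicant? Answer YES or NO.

YES

[col 0] 000000, 001100*, 001110*, 010100*, 010110*, 011001*, 011100*, 011101*, 100001, 100100, 101011*, 101111*, 111010*, 111011*
[col 1] 0-1100, 0011-0, 01-100, 0101-0, 011-01, 01110-, 1-1011, 101-11, 11101-
Prime implicants: 0-1100, 000000, 0011-0, 01-100, 0101-0, 011-01, 01110-, 1-1011, 100001, 100100, 101-11, 11101-
PI chart (minterm → PIs covering it):
  0 | 000000  (sole → essential)
  14 | 0011-0  (sole → essential)
  20 | 01-100,0101-0
  25 | 011-01  (sole → essential)
  28 | 0-1100,01-100,01110-
  29 | 011-01,01110-
  36 | 100100  (sole → essential)
  43 | 1-1011,101-11
  47 | 101-11  (sole → essential)
  58 | 11101-  (sole → essential)
Essential prime implicants: 000000, 0011-0, 011-01, 100100, 101-11, 11101-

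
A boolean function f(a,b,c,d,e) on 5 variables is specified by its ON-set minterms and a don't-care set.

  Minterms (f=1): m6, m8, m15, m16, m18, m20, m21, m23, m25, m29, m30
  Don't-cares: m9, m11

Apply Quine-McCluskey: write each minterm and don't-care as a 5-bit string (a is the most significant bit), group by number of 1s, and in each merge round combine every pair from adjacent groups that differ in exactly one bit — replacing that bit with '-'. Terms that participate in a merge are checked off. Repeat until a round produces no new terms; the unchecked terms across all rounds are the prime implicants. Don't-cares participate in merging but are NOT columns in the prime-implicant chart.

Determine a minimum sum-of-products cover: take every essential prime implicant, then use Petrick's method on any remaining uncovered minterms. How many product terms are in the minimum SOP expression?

8

size-2^0 implicants → 00110  01000(✓)  01001(✓)  01011(✓)  01111(✓)  10000(✓)  10010(✓)  10100(✓)  10101(✓)  10111(✓)  11001(✓)  11101(✓)  11110
size-2^1 implicants → -1001  01-11  010-1  0100-  1-101  10-00  100-0  101-1  1010-  11-01
Unchecked terms (primes): -1001, 00110, 01-11, 010-1, 0100-, 1-101, 10-00, 100-0, 101-1, 1010-, 11-01, 11110
Minterm coverage:
  m6 ⊆ 00110 [E]
  m8 ⊆ 0100- [E]
  m15 ⊆ 01-11 [E]
  m16 ⊆ 10-00,100-0
  m18 ⊆ 100-0 [E]
  m20 ⊆ 10-00,1010-
  m21 ⊆ 1-101,101-1,1010-
  m23 ⊆ 101-1 [E]
  m25 ⊆ -1001,11-01
  m29 ⊆ 1-101,11-01
  m30 ⊆ 11110 [E]
E = {00110, 01-11, 0100-, 100-0, 101-1, 11110}
Petrick residual → 10-00, 11-01
Cover = a'b'cde' + a'bde + a'bc'd' + ab'd'e' + ab'c'e' + ab'ce + abd'e + abcde'  |cover|=8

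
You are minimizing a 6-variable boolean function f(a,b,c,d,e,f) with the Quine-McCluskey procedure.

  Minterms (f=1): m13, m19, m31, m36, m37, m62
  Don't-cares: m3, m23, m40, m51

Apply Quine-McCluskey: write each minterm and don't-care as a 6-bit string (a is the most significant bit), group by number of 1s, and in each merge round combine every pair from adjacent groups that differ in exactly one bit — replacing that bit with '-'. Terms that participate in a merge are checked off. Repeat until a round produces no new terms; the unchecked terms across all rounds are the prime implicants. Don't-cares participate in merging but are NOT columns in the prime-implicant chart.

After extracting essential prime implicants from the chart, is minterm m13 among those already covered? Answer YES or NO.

size-2^0 implicants → 000011(✓)  001101  010011(✓)  010111(✓)  011111(✓)  100100(✓)  100101(✓)  101000  110011(✓)  111110
size-2^1 implicants → -10011  0-0011  01-111  010-11  10010-
Unchecked terms (primes): -10011, 0-0011, 001101, 01-111, 010-11, 10010-, 101000, 111110
Minterm coverage:
  m13 ⊆ 001101 [E]
  m19 ⊆ -10011,0-0011,010-11
  m31 ⊆ 01-111 [E]
  m36 ⊆ 10010- [E]
  m37 ⊆ 10010- [E]
  m62 ⊆ 111110 [E]
E = {001101, 01-111, 10010-, 111110}

YES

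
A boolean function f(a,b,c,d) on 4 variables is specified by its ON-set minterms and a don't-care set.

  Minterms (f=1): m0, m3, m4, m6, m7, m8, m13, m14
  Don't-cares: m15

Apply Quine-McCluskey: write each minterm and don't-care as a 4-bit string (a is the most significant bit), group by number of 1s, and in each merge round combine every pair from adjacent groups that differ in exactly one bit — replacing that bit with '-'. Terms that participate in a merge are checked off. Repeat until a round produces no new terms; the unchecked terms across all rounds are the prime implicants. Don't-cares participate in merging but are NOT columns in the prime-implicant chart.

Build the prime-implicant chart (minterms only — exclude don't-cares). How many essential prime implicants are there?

4

Round 0: 0000✓ 0011✓ 0100✓ 0110✓ 0111✓ 1000✓ 1101✓ 1110✓ 1111✓
Round 1: -000 -110✓ -111✓ 0-00 0-11 01-0 011-✓ 11-1 111-✓
Round 2: -11-
PIs = {-000, -11-, 0-00, 0-11, 01-0, 11-1}
Coverage chart:
  m0: -000,0-00
  m3: 0-11 ←essential
  m4: 0-00,01-0
  m6: -11-,01-0
  m7: -11-,0-11
  m8: -000 ←essential
  m13: 11-1 ←essential
  m14: -11- ←essential
Essential: -000, -11-, 0-11, 11-1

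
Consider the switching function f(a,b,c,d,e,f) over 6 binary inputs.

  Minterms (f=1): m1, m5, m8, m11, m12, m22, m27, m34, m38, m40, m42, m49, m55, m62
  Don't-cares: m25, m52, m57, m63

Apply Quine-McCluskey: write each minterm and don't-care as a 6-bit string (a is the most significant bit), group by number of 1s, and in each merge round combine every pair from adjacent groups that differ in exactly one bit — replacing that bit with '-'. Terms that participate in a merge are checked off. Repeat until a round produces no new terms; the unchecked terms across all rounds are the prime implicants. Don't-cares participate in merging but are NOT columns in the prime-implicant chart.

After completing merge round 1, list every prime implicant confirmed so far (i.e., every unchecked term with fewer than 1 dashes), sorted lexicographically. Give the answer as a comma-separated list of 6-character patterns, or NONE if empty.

[col 0] 000001*, 000101*, 001000*, 001011*, 001100*, 010110, 011001*, 011011*, 100010*, 100110*, 101000*, 101010*, 110001*, 110100, 110111*, 111001*, 111110*, 111111*
[col 1] -01000, -11001, 0-1011, 000-01, 001-00, 0110-1, 10-010, 100-10, 1010-0, 11-001, 11-111, 11111-
Prime implicants: -01000, -11001, 0-1011, 000-01, 001-00, 010110, 0110-1, 10-010, 100-10, 1010-0, 11-001, 11-111, 110100, 11111-

010110, 110100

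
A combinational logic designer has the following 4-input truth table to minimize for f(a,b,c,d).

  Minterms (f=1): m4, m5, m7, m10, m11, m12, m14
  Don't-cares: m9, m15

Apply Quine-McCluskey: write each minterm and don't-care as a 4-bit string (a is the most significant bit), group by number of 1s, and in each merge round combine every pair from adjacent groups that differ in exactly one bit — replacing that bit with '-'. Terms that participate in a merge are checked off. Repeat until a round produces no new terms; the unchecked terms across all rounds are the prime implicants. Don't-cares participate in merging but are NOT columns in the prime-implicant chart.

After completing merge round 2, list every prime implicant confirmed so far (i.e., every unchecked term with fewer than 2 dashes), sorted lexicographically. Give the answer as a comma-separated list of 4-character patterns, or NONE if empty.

size-2^0 implicants → 0100(✓)  0101(✓)  0111(✓)  1001(✓)  1010(✓)  1011(✓)  1100(✓)  1110(✓)  1111(✓)
size-2^1 implicants → -100  -111  01-1  010-  1-10(✓)  1-11(✓)  10-1  101-(✓)  11-0  111-(✓)
size-2^2 implicants → 1-1-
Unchecked terms (primes): -100, -111, 01-1, 010-, 1-1-, 10-1, 11-0

-100, -111, 01-1, 010-, 10-1, 11-0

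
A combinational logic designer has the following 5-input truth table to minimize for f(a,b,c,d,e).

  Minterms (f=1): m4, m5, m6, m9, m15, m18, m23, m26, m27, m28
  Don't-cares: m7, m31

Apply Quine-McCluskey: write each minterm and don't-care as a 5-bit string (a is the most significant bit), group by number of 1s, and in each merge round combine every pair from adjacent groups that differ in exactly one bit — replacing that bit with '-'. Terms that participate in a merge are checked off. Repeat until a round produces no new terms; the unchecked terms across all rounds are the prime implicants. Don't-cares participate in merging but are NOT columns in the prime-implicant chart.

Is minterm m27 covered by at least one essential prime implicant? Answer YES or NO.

Round 0: 00100✓ 00101✓ 00110✓ 00111✓ 01001 01111✓ 10010✓ 10111✓ 11010✓ 11011✓ 11100 11111✓
Round 1: -0111✓ -1111✓ 0-111✓ 001-0✓ 001-1✓ 0010-✓ 0011-✓ 1-010 1-111✓ 11-11 1101-
Round 2: --111 001--
PIs = {--111, 001--, 01001, 1-010, 11-11, 1101-, 11100}
Coverage chart:
  m4: 001-- ←essential
  m5: 001-- ←essential
  m6: 001-- ←essential
  m9: 01001 ←essential
  m15: --111 ←essential
  m18: 1-010 ←essential
  m23: --111 ←essential
  m26: 1-010,1101-
  m27: 11-11,1101-
  m28: 11100 ←essential
Essential: --111, 001--, 01001, 1-010, 11100

NO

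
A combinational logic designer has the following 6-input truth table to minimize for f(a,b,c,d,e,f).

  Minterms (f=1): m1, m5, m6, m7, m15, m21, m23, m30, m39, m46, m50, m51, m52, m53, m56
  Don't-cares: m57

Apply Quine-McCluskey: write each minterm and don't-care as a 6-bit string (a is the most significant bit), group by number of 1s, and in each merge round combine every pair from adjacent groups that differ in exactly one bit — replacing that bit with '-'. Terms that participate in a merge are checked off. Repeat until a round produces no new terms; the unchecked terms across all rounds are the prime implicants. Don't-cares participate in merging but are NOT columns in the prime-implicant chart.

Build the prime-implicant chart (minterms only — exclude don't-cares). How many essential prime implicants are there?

Round 0: 000001✓ 000101✓ 000110✓ 000111✓ 001111✓ 010101✓ 010111✓ 011110 100111✓ 101110 110010✓ 110011✓ 110100✓ 110101✓ 111000✓ 111001✓
Round 1: -00111 -10101 0-0101✓ 0-0111✓ 00-111 000-01 0001-1✓ 00011- 0101-1✓ 11001- 11010- 11100-
Round 2: 0-01-1
PIs = {-00111, -10101, 0-01-1, 00-111, 000-01, 00011-, 011110, 101110, 11001-, 11010-, 11100-}
Coverage chart:
  m1: 000-01 ←essential
  m5: 0-01-1,000-01
  m6: 00011- ←essential
  m7: -00111,0-01-1,00-111,00011-
  m15: 00-111 ←essential
  m21: -10101,0-01-1
  m23: 0-01-1 ←essential
  m30: 011110 ←essential
  m39: -00111 ←essential
  m46: 101110 ←essential
  m50: 11001- ←essential
  m51: 11001- ←essential
  m52: 11010- ←essential
  m53: -10101,11010-
  m56: 11100- ←essential
Essential: -00111, 0-01-1, 00-111, 000-01, 00011-, 011110, 101110, 11001-, 11010-, 11100-

10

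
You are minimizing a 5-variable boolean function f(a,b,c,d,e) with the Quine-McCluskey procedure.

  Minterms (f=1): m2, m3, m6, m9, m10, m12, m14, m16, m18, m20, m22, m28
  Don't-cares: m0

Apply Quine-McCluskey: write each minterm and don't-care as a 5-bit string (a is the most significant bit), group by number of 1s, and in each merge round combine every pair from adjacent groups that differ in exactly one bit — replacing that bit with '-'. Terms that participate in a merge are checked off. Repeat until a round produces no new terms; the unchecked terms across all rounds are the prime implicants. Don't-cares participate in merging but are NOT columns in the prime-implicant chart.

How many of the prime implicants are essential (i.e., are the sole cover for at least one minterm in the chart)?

Round 0: 00000✓ 00010✓ 00011✓ 00110✓ 01001 01010✓ 01100✓ 01110✓ 10000✓ 10010✓ 10100✓ 10110✓ 11100✓
Round 1: -0000✓ -0010✓ -0110✓ -1100 0-010✓ 0-110✓ 00-10✓ 000-0✓ 0001- 01-10✓ 011-0 1-100 10-00✓ 10-10✓ 100-0✓ 101-0✓
Round 2: -0-10 -00-0 0--10 10--0
PIs = {-0-10, -00-0, -1100, 0--10, 0001-, 01001, 011-0, 1-100, 10--0}
Coverage chart:
  m2: -0-10,-00-0,0--10,0001-
  m3: 0001- ←essential
  m6: -0-10,0--10
  m9: 01001 ←essential
  m10: 0--10 ←essential
  m12: -1100,011-0
  m14: 0--10,011-0
  m16: -00-0,10--0
  m18: -0-10,-00-0,10--0
  m20: 1-100,10--0
  m22: -0-10,10--0
  m28: -1100,1-100
Essential: 0--10, 0001-, 01001

3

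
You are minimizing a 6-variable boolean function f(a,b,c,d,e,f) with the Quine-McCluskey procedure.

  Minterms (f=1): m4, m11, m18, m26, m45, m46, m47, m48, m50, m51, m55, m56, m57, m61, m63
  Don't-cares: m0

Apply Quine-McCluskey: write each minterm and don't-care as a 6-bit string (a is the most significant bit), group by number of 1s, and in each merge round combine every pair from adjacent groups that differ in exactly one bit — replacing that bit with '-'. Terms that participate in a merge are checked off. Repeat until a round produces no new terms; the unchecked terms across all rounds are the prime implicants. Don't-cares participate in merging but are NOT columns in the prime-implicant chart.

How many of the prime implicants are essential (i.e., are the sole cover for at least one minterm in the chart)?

size-2^0 implicants → 000000(✓)  000100(✓)  001011  010010(✓)  011010(✓)  101101(✓)  101110(✓)  101111(✓)  110000(✓)  110010(✓)  110011(✓)  110111(✓)  111000(✓)  111001(✓)  111101(✓)  111111(✓)
size-2^1 implicants → -10010  000-00  01-010  1-1101(✓)  1-1111(✓)  1011-1(✓)  10111-  11-000  11-111  110-11  1100-0  11001-  111-01  11100-  1111-1(✓)
size-2^2 implicants → 1-11-1
Unchecked terms (primes): -10010, 000-00, 001011, 01-010, 1-11-1, 10111-, 11-000, 11-111, 110-11, 1100-0, 11001-, 111-01, 11100-
Minterm coverage:
  m4 ⊆ 000-00 [E]
  m11 ⊆ 001011 [E]
  m18 ⊆ -10010,01-010
  m26 ⊆ 01-010 [E]
  m45 ⊆ 1-11-1 [E]
  m46 ⊆ 10111- [E]
  m47 ⊆ 1-11-1,10111-
  m48 ⊆ 11-000,1100-0
  m50 ⊆ -10010,1100-0,11001-
  m51 ⊆ 110-11,11001-
  m55 ⊆ 11-111,110-11
  m56 ⊆ 11-000,11100-
  m57 ⊆ 111-01,11100-
  m61 ⊆ 1-11-1,111-01
  m63 ⊆ 1-11-1,11-111
E = {000-00, 001011, 01-010, 1-11-1, 10111-}

5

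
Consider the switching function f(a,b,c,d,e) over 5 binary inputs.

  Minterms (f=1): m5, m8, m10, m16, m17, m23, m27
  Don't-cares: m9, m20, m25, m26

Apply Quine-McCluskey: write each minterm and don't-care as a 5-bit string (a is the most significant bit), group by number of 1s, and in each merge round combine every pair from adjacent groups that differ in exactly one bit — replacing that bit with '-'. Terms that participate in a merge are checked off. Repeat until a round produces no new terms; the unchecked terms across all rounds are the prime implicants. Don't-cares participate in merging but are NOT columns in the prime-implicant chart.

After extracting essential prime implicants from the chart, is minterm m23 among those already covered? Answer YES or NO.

size-2^0 implicants → 00101  01000(✓)  01001(✓)  01010(✓)  10000(✓)  10001(✓)  10100(✓)  10111  11001(✓)  11010(✓)  11011(✓)
size-2^1 implicants → -1001  -1010  010-0  0100-  1-001  10-00  1000-  110-1  1101-
Unchecked terms (primes): -1001, -1010, 00101, 010-0, 0100-, 1-001, 10-00, 1000-, 10111, 110-1, 1101-
Minterm coverage:
  m5 ⊆ 00101 [E]
  m8 ⊆ 010-0,0100-
  m10 ⊆ -1010,010-0
  m16 ⊆ 10-00,1000-
  m17 ⊆ 1-001,1000-
  m23 ⊆ 10111 [E]
  m27 ⊆ 110-1,1101-
E = {00101, 10111}

YES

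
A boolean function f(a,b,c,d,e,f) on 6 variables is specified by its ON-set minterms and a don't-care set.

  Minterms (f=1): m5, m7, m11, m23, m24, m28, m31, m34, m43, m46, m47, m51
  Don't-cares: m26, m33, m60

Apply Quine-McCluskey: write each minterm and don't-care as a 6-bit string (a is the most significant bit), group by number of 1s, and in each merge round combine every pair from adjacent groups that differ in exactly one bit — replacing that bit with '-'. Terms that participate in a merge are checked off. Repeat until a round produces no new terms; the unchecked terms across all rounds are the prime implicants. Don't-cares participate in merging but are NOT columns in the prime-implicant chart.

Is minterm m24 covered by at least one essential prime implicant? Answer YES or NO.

size-2^0 implicants → 000101(✓)  000111(✓)  001011(✓)  010111(✓)  011000(✓)  011010(✓)  011100(✓)  011111(✓)  100001  100010  101011(✓)  101110(✓)  101111(✓)  110011  111100(✓)
size-2^1 implicants → -01011  -11100  0-0111  0001-1  01-111  011-00  0110-0  101-11  10111-
Unchecked terms (primes): -01011, -11100, 0-0111, 0001-1, 01-111, 011-00, 0110-0, 100001, 100010, 101-11, 10111-, 110011
Minterm coverage:
  m5 ⊆ 0001-1 [E]
  m7 ⊆ 0-0111,0001-1
  m11 ⊆ -01011 [E]
  m23 ⊆ 0-0111,01-111
  m24 ⊆ 011-00,0110-0
  m28 ⊆ -11100,011-00
  m31 ⊆ 01-111 [E]
  m34 ⊆ 100010 [E]
  m43 ⊆ -01011,101-11
  m46 ⊆ 10111- [E]
  m47 ⊆ 101-11,10111-
  m51 ⊆ 110011 [E]
E = {-01011, 0001-1, 01-111, 100010, 10111-, 110011}

NO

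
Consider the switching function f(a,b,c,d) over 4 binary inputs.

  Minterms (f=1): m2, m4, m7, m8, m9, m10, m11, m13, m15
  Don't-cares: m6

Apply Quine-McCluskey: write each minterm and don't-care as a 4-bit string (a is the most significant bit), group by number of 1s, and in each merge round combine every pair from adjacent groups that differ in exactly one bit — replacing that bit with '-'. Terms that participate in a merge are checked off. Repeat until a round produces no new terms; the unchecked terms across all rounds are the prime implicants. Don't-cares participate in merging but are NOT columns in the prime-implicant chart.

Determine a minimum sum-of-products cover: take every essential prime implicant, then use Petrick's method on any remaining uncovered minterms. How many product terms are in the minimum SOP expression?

size-2^0 implicants → 0010(✓)  0100(✓)  0110(✓)  0111(✓)  1000(✓)  1001(✓)  1010(✓)  1011(✓)  1101(✓)  1111(✓)
size-2^1 implicants → -010  -111  0-10  01-0  011-  1-01(✓)  1-11(✓)  10-0(✓)  10-1(✓)  100-(✓)  101-(✓)  11-1(✓)
size-2^2 implicants → 1--1  10--
Unchecked terms (primes): -010, -111, 0-10, 01-0, 011-, 1--1, 10--
Minterm coverage:
  m2 ⊆ -010,0-10
  m4 ⊆ 01-0 [E]
  m7 ⊆ -111,011-
  m8 ⊆ 10-- [E]
  m9 ⊆ 1--1,10--
  m10 ⊆ -010,10--
  m11 ⊆ 1--1,10--
  m13 ⊆ 1--1 [E]
  m15 ⊆ -111,1--1
E = {01-0, 1--1, 10--}
Petrick residual → -010, -111
Cover = b'cd' + bcd + a'bd' + ad + ab'  |cover|=5

5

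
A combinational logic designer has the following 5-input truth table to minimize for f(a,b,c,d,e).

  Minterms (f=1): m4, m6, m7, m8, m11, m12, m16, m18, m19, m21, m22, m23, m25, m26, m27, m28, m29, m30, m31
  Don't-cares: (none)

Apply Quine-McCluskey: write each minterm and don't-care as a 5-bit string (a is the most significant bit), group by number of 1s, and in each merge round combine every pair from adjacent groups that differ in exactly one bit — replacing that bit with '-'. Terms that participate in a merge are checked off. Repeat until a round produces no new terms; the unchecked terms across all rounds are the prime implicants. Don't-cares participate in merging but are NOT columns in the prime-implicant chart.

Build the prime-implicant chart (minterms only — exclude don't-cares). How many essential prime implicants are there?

size-2^0 implicants → 00100(✓)  00110(✓)  00111(✓)  01000(✓)  01011(✓)  01100(✓)  10000(✓)  10010(✓)  10011(✓)  10101(✓)  10110(✓)  10111(✓)  11001(✓)  11010(✓)  11011(✓)  11100(✓)  11101(✓)  11110(✓)  11111(✓)
size-2^1 implicants → -0110(✓)  -0111(✓)  -1011  -1100  0-100  001-0  0011-(✓)  01-00  1-010(✓)  1-011(✓)  1-101(✓)  1-110(✓)  1-111(✓)  10-10(✓)  10-11(✓)  100-0  1001-(✓)  101-1(✓)  1011-(✓)  11-01(✓)  11-10(✓)  11-11(✓)  110-1(✓)  1101-(✓)  111-0(✓)  111-1(✓)  1110-(✓)  1111-(✓)
size-2^2 implicants → -011-  1--10(✓)  1--11(✓)  1-01-(✓)  1-1-1  1-11-(✓)  10-1-(✓)  11--1  11-1-(✓)  111--
size-2^3 implicants → 1--1-
Unchecked terms (primes): -011-, -1011, -1100, 0-100, 001-0, 01-00, 1--1-, 1-1-1, 100-0, 11--1, 111--
Minterm coverage:
  m4 ⊆ 0-100,001-0
  m6 ⊆ -011-,001-0
  m7 ⊆ -011- [E]
  m8 ⊆ 01-00 [E]
  m11 ⊆ -1011 [E]
  m12 ⊆ -1100,0-100,01-00
  m16 ⊆ 100-0 [E]
  m18 ⊆ 1--1-,100-0
  m19 ⊆ 1--1- [E]
  m21 ⊆ 1-1-1 [E]
  m22 ⊆ -011-,1--1-
  m23 ⊆ -011-,1--1-,1-1-1
  m25 ⊆ 11--1 [E]
  m26 ⊆ 1--1- [E]
  m27 ⊆ -1011,1--1-,11--1
  m28 ⊆ -1100,111--
  m29 ⊆ 1-1-1,11--1,111--
  m30 ⊆ 1--1-,111--
  m31 ⊆ 1--1-,1-1-1,11--1,111--
E = {-011-, -1011, 01-00, 1--1-, 1-1-1, 100-0, 11--1}

7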